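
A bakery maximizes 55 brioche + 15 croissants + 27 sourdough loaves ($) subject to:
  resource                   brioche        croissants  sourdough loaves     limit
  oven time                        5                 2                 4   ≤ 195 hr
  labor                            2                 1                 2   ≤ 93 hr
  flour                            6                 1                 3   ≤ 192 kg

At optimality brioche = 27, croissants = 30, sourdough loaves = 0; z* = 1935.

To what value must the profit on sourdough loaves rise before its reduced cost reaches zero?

35

Check each constraint at x*: oven time 195/195 (tight); labor 84/93 (slack 9); flour 192/192 (tight).
Slack constraints have shadow price 0 (complementary slackness).
The binding rows give the dual system: 5·y_oven time + 6·y_flour = 55 and 2·y_oven time + 1·y_flour = 15.
Solving: y_oven time = 5, y_flour = 5.
sourdough loaves enters the basis when its profit ≥ yᵀa₃ = 5·4 + 5·3 = 35.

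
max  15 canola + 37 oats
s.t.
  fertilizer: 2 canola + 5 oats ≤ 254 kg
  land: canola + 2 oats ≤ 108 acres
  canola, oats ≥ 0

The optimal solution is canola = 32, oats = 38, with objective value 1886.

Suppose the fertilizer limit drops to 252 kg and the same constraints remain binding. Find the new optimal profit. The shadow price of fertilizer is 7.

1872

Δb = -2, so new z* = 1886 + (7)·(-2) = 1886 − 14 = 1872.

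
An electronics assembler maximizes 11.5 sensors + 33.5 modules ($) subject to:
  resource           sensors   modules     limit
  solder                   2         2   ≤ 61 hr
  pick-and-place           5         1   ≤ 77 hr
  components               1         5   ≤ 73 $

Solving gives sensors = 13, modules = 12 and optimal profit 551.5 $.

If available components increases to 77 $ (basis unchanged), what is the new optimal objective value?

At the optimum: solder uses 50 of 61 (slack = 11); pick-and-place uses 77 of 77 (binding); components uses 73 of 73 (binding).
Since solder is not tight, its dual is 0.
Dual feasibility on the basic columns requires 5·y_pick-and-place + 1·y_components = 11.5, 1·y_pick-and-place + 5·y_components = 33.5.
This yields shadow prices y_pick-and-place = 1, y_components = 6.5.
Δz = y_components·Δb = 6.5 × (4) = 26, so new z* = 551.5 + 26 = 577.5.

577.5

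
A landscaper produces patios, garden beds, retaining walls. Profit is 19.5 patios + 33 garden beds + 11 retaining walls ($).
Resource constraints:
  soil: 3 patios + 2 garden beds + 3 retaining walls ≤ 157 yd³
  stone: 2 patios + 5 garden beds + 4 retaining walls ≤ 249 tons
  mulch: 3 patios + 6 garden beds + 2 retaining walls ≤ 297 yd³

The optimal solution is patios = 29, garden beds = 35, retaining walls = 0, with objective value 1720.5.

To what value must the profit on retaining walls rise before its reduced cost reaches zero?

Check each constraint at x*: soil 157/157 (tight); stone 233/249 (slack 16); mulch 297/297 (tight).
Slack constraints have shadow price 0 (complementary slackness).
Dual feasibility on the basic columns requires 3·y_soil + 3·y_mulch = 19.5, 2·y_soil + 6·y_mulch = 33.
This yields shadow prices y_soil = 1.5, y_mulch = 5.
retaining walls enters the basis when its profit ≥ yᵀa₃ = 1.5·3 + 5·2 = 14.5.

14.5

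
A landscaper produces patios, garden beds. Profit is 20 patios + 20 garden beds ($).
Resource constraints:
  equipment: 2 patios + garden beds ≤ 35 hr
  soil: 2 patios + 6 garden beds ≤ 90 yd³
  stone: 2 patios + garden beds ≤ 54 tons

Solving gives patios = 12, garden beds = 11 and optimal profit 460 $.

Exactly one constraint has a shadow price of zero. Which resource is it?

stone

equipment: 35/35 (binding)
soil: 90/90 (binding)
stone: 35/54 (slack 19)
By complementary slackness, a constraint with positive slack has shadow price 0 → stone.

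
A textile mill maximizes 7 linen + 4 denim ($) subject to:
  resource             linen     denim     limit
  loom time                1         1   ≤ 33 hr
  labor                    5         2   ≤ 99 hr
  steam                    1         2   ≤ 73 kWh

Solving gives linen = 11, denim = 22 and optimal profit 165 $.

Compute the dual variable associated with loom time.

2

Binding: loom time and labor. Non-binding: steam (18 unused).
Since steam is not tight, its dual is 0.
From A_Bᵀ y = c: 1·y_loom time + 5·y_labor = 7; 1·y_loom time + 2·y_labor = 4.
→ y_loom time = 2 and y_labor = 1.
Shadow price of loom time = 2.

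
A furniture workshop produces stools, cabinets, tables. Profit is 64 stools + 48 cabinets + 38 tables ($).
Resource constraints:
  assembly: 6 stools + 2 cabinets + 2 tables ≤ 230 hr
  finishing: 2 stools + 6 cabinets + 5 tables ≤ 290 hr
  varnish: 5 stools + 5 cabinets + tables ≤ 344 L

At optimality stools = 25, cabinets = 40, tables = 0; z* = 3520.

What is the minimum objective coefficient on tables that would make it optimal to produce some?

43

Binding: assembly and finishing. Non-binding: varnish (19 unused).
Since varnish is not tight, its dual is 0.
Dual feasibility on the basic columns requires 6·y_assembly + 2·y_finishing = 64, 2·y_assembly + 6·y_finishing = 48.
This yields shadow prices y_assembly = 9, y_finishing = 5.
tables enters the basis when its profit ≥ yᵀa₃ = 9·2 + 5·5 = 43.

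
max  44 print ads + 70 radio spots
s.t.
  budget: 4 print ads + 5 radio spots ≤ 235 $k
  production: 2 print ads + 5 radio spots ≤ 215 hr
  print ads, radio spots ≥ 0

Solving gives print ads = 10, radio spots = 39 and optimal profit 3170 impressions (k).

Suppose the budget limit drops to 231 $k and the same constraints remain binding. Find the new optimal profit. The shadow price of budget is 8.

Δb = -4, so new z* = 3170 + (8)·(-4) = 3170 − 32 = 3138.

3138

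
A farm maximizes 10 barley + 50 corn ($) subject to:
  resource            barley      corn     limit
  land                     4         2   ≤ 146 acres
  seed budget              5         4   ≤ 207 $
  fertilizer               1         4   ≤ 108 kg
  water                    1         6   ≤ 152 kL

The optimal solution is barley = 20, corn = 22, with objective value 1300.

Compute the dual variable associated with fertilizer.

5

Check each constraint at x*: land 124/146 (slack 22); seed budget 188/207 (slack 19); fertilizer 108/108 (tight); water 152/152 (tight).
By complementary slackness, y = 0 for the non-binding constraints.
The binding rows give the dual system: 1·y_fertilizer + 1·y_water = 10 and 4·y_fertilizer + 6·y_water = 50.
→ y_fertilizer = 5 and y_water = 5.
Shadow price of fertilizer = 5.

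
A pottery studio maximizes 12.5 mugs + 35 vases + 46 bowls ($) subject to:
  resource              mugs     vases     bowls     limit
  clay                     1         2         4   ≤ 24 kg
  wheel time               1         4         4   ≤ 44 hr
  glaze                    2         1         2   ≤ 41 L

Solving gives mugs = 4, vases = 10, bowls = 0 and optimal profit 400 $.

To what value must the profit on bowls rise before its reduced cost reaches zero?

50

At the optimum: clay uses 24 of 24 (binding); wheel time uses 44 of 44 (binding); glaze uses 18 of 41 (slack = 23).
By complementary slackness, y = 0 for the non-binding constraint.
From A_Bᵀ y = c: 1·y_clay + 1·y_wheel time = 12.5; 2·y_clay + 4·y_wheel time = 35.
→ y_clay = 7.5 and y_wheel time = 5.
bowls enters the basis when its profit ≥ yᵀa₃ = 7.5·4 + 5·4 = 50.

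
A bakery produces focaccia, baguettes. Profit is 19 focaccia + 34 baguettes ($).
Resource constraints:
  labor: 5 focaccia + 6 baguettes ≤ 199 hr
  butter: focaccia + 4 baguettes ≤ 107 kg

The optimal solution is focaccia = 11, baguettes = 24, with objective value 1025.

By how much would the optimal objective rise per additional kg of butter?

4

Both labor and butter are binding at x*.
The binding rows give the dual system: 5·y_labor + 1·y_butter = 19 and 6·y_labor + 4·y_butter = 34.
This yields shadow prices y_labor = 3, y_butter = 4.
Shadow price of butter = 4.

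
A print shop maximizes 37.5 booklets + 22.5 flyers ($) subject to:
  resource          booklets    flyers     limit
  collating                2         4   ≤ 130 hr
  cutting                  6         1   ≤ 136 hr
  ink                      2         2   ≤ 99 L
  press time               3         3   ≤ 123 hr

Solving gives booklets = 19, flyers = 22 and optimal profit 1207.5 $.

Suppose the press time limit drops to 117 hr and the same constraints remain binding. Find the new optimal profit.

Check each constraint at x*: collating 126/130 (slack 4); cutting 136/136 (tight); ink 82/99 (slack 17); press time 123/123 (tight).
Slack constraints have shadow price 0 (complementary slackness).
From A_Bᵀ y = c: 6·y_cutting + 3·y_press time = 37.5; 1·y_cutting + 3·y_press time = 22.5.
→ y_cutting = 3 and y_press time = 6.5.
Δz = y_press time·Δb = 6.5 × (-6) = -39, so new z* = 1207.5 − 39 = 1168.5.

1168.5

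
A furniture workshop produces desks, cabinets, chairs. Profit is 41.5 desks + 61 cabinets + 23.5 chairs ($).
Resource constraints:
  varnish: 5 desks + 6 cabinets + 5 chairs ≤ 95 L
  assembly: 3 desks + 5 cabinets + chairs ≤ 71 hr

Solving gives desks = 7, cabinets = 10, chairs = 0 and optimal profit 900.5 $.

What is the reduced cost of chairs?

Check each constraint at x*: varnish 95/95 (tight); assembly 71/71 (tight).
Dual feasibility on the basic columns requires 5·y_varnish + 3·y_assembly = 41.5, 6·y_varnish + 5·y_assembly = 61.
Solving: y_varnish = 3.5, y_assembly = 8.
Reduced cost of chairs: c₃ − yᵀa₃ = 23.5 − (3.5·5 + 8·1) = 23.5 − 25.5 = -2.

-2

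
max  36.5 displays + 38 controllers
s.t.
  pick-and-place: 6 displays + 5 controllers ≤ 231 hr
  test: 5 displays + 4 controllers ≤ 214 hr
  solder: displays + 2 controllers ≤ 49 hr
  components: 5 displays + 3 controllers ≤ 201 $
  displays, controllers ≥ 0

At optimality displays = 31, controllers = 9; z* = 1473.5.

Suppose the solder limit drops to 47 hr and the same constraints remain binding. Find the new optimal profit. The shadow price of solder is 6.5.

Δb = -2, so new z* = 1473.5 + (6.5)·(-2) = 1473.5 − 13 = 1460.5.

1460.5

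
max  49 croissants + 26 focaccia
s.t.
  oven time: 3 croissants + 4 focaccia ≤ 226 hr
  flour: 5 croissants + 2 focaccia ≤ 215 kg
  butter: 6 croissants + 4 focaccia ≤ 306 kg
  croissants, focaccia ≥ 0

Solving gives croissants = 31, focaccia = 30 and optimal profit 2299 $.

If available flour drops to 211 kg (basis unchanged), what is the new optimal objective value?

2279

Check each constraint at x*: oven time 213/226 (slack 13); flour 215/215 (tight); butter 306/306 (tight).
By complementary slackness, y = 0 for the non-binding constraint.
The binding rows give the dual system: 5·y_flour + 6·y_butter = 49 and 2·y_flour + 4·y_butter = 26.
→ y_flour = 5 and y_butter = 4.
Δz = y_flour·Δb = 5 × (-4) = -20, so new z* = 2299 − 20 = 2279.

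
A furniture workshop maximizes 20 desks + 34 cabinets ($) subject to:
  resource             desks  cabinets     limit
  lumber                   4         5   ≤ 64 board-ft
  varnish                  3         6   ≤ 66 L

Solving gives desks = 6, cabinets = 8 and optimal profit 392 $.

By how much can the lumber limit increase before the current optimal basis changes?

24

Binding constraints: lumber, varnish. The basis is B = [[4,5],[3,6]] with det 9.
Per unit increase in lumber, x* moves by d = (0.6667, -0.3333).
The basis stays optimal until cabinets reaches 0; allowable increase = 24 board-ft.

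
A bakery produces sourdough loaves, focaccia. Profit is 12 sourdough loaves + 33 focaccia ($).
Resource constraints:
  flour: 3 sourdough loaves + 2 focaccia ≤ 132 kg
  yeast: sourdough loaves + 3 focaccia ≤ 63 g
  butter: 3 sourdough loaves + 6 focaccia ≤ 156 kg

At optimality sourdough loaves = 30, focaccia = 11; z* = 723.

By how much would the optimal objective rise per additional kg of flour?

0

Binding: yeast and butter. Non-binding: flour (20 unused).
Slack constraints have shadow price 0 (complementary slackness).
From A_Bᵀ y = c: 1·y_yeast + 3·y_butter = 12; 3·y_yeast + 6·y_butter = 33.
→ y_yeast = 9 and y_butter = 1.
Shadow price of flour = 0.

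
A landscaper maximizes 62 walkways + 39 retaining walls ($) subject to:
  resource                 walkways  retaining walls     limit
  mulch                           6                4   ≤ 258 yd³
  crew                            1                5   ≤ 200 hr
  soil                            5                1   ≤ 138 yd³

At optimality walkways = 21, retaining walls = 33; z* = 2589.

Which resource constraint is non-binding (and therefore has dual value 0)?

crew

mulch: 258/258 (binding)
crew: 186/200 (slack 14)
soil: 138/138 (binding)
By complementary slackness, a constraint with positive slack has shadow price 0 → crew.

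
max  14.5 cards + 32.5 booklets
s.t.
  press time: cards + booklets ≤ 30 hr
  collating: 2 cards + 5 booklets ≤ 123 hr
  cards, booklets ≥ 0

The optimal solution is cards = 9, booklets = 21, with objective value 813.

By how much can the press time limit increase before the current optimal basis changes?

31.5

Binding constraints: press time, collating. The basis is B = [[1,1],[2,5]] with det 3.
Per unit increase in press time, x* moves by d = (1.6667, -0.6667).
The basis stays optimal until booklets reaches 0; allowable increase = 31.5 hr.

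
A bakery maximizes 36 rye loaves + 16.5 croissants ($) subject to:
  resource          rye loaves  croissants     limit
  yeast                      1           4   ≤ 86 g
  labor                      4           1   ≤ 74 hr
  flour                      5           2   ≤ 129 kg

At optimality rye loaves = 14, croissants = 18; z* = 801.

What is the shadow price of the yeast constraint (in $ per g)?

At the optimum: yeast uses 86 of 86 (binding); labor uses 74 of 74 (binding); flour uses 106 of 129 (slack = 23).
Slack constraints have shadow price 0 (complementary slackness).
The binding rows give the dual system: 1·y_yeast + 4·y_labor = 36 and 4·y_yeast + 1·y_labor = 16.5.
This yields shadow prices y_yeast = 2, y_labor = 8.5.
Shadow price of yeast = 2.

2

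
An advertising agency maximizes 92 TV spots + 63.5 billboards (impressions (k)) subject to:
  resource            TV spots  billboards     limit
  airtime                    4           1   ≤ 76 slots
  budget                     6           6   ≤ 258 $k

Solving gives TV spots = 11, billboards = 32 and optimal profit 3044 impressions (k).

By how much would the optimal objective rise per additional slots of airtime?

At the optimum: airtime uses 76 of 76 (binding); budget uses 258 of 258 (binding).
Dual feasibility on the basic columns requires 4·y_airtime + 6·y_budget = 92, 1·y_airtime + 6·y_budget = 63.5.
Solving: y_airtime = 9.5, y_budget = 9.
Shadow price of airtime = 9.5.

9.5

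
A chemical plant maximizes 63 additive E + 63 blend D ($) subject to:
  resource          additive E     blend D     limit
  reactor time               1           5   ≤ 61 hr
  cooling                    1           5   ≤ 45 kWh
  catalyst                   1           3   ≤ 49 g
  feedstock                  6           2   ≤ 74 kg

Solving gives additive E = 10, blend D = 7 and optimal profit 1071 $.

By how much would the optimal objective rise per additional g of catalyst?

Binding: cooling and feedstock. Non-binding: reactor time (16 unused), catalyst (18 unused).
Since reactor time, catalyst are not tight, their duals are 0.
Dual feasibility on the basic columns requires 1·y_cooling + 6·y_feedstock = 63, 5·y_cooling + 2·y_feedstock = 63.
This yields shadow prices y_cooling = 9, y_feedstock = 9.
Shadow price of catalyst = 0.

0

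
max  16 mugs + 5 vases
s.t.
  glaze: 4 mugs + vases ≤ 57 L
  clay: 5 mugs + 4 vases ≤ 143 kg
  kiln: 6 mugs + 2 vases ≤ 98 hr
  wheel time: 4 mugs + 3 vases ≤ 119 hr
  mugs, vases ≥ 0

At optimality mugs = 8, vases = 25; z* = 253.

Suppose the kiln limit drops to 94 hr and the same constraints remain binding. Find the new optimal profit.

245

At the optimum: glaze uses 57 of 57 (binding); clay uses 140 of 143 (slack = 3); kiln uses 98 of 98 (binding); wheel time uses 107 of 119 (slack = 12).
Since clay, wheel time are not tight, their duals are 0.
Dual feasibility on the basic columns requires 4·y_glaze + 6·y_kiln = 16, 1·y_glaze + 2·y_kiln = 5.
→ y_glaze = 1 and y_kiln = 2.
Δz = y_kiln·Δb = 2 × (-4) = -8, so new z* = 253 − 8 = 245.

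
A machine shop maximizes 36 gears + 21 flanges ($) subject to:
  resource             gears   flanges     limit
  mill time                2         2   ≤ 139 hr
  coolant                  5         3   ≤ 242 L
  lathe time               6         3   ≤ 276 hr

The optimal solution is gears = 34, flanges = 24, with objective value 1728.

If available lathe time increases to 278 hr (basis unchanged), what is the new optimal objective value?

1730

At the optimum: mill time uses 116 of 139 (slack = 23); coolant uses 242 of 242 (binding); lathe time uses 276 of 276 (binding).
By complementary slackness, y = 0 for the non-binding constraint.
Dual feasibility on the basic columns requires 5·y_coolant + 6·y_lathe time = 36, 3·y_coolant + 3·y_lathe time = 21.
This yields shadow prices y_coolant = 6, y_lathe time = 1.
Δz = y_lathe time·Δb = 1 × (2) = 2, so new z* = 1728 + 2 = 1730.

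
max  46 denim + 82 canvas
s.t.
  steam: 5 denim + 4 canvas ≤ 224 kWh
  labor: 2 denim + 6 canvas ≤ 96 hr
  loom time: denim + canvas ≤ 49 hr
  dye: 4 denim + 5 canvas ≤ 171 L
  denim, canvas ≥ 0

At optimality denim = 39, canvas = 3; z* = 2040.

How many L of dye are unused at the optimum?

0

dye used = 4·39 + 5·3 = 171; slack = 171 − 171 = 0.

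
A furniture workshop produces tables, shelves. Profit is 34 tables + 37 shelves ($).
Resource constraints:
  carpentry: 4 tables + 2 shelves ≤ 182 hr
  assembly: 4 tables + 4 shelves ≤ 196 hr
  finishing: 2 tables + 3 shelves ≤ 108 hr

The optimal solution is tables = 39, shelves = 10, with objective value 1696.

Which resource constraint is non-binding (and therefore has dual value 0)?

carpentry

carpentry: 176/182 (slack 6)
assembly: 196/196 (binding)
finishing: 108/108 (binding)
By complementary slackness, a constraint with positive slack has shadow price 0 → carpentry.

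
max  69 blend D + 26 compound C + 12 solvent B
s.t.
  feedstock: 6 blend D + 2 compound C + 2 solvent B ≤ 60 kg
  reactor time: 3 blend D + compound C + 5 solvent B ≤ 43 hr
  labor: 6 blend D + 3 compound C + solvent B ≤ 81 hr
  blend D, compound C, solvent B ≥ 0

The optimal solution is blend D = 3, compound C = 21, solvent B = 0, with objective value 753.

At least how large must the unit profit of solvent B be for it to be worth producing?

Binding: feedstock and labor. Non-binding: reactor time (13 unused).
By complementary slackness, y = 0 for the non-binding constraint.
The binding rows give the dual system: 6·y_feedstock + 6·y_labor = 69 and 2·y_feedstock + 3·y_labor = 26.
This yields shadow prices y_feedstock = 8.5, y_labor = 3.
solvent B enters the basis when its profit ≥ yᵀa₃ = 8.5·2 + 3·1 = 20.

20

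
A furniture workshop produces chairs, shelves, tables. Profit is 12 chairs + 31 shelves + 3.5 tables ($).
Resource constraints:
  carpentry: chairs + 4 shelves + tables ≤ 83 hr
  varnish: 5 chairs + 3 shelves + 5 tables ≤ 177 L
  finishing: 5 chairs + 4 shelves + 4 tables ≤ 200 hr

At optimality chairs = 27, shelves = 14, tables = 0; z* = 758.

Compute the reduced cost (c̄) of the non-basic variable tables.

At the optimum: carpentry uses 83 of 83 (binding); varnish uses 177 of 177 (binding); finishing uses 191 of 200 (slack = 9).
By complementary slackness, y = 0 for the non-binding constraint.
The binding rows give the dual system: 1·y_carpentry + 5·y_varnish = 12 and 4·y_carpentry + 3·y_varnish = 31.
This yields shadow prices y_carpentry = 7, y_varnish = 1.
Reduced cost of tables: c₃ − yᵀa₃ = 3.5 − (7·1 + 1·5) = 3.5 − 12 = -8.5.

-8.5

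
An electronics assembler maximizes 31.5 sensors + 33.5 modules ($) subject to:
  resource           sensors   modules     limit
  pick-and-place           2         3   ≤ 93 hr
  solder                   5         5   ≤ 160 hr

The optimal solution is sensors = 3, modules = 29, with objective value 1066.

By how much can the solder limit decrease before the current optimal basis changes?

5

Binding constraints: pick-and-place, solder. The basis is B = [[2,3],[5,5]] with det -5.
Per unit decrease in solder, x* moves by d = (-0.6, 0.4).
The basis stays optimal until sensors reaches 0; allowable decrease = 5 hr.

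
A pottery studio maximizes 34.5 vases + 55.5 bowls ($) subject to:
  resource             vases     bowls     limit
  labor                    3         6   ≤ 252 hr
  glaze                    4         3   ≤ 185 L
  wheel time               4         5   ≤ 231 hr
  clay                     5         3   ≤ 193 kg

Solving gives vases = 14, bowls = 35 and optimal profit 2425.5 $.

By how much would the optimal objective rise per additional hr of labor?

5.5

Check each constraint at x*: labor 252/252 (tight); glaze 161/185 (slack 24); wheel time 231/231 (tight); clay 175/193 (slack 18).
Slack constraints have shadow price 0 (complementary slackness).
Dual feasibility on the basic columns requires 3·y_labor + 4·y_wheel time = 34.5, 6·y_labor + 5·y_wheel time = 55.5.
→ y_labor = 5.5 and y_wheel time = 4.5.
Shadow price of labor = 5.5.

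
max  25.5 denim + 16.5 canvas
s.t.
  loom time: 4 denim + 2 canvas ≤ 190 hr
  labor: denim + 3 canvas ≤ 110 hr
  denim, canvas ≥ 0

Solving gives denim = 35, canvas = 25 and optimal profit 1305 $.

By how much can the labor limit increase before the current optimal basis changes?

Binding constraints: loom time, labor. The basis is B = [[4,2],[1,3]] with det 10.
Per unit increase in labor, x* moves by d = (-0.2, 0.4).
The basis stays optimal until denim reaches 0; allowable increase = 175 hr.

175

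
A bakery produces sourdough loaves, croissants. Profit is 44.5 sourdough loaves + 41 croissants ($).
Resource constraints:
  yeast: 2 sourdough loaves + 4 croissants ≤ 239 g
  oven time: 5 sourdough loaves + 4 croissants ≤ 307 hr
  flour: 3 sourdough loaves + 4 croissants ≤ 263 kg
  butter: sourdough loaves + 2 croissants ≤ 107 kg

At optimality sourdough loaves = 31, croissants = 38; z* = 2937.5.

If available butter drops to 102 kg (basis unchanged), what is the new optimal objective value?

2915

Binding: oven time and butter. Non-binding: yeast (25 unused), flour (18 unused).
Since yeast, flour are not tight, their duals are 0.
From A_Bᵀ y = c: 5·y_oven time + 1·y_butter = 44.5; 4·y_oven time + 2·y_butter = 41.
Solving: y_oven time = 8, y_butter = 4.5.
Δz = y_butter·Δb = 4.5 × (-5) = -22.5, so new z* = 2937.5 − 22.5 = 2915.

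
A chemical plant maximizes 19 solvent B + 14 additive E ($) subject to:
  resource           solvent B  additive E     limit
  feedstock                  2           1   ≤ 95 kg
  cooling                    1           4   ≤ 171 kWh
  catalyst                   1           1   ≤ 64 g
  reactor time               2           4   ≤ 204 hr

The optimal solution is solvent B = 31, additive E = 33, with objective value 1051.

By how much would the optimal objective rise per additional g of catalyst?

9

Binding: feedstock and catalyst. Non-binding: cooling (8 unused), reactor time (10 unused).
Since cooling, reactor time are not tight, their duals are 0.
The binding rows give the dual system: 2·y_feedstock + 1·y_catalyst = 19 and 1·y_feedstock + 1·y_catalyst = 14.
Solving: y_feedstock = 5, y_catalyst = 9.
Shadow price of catalyst = 9.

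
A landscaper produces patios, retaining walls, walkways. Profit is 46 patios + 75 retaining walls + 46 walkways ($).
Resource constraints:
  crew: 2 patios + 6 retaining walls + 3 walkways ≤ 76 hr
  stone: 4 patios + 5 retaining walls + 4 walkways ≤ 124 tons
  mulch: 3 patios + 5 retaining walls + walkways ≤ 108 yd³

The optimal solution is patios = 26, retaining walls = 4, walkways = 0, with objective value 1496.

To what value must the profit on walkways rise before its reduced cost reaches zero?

Check each constraint at x*: crew 76/76 (tight); stone 124/124 (tight); mulch 98/108 (slack 10).
By complementary slackness, y = 0 for the non-binding constraint.
From A_Bᵀ y = c: 2·y_crew + 4·y_stone = 46; 6·y_crew + 5·y_stone = 75.
This yields shadow prices y_crew = 5, y_stone = 9.
walkways enters the basis when its profit ≥ yᵀa₃ = 5·3 + 9·4 = 51.

51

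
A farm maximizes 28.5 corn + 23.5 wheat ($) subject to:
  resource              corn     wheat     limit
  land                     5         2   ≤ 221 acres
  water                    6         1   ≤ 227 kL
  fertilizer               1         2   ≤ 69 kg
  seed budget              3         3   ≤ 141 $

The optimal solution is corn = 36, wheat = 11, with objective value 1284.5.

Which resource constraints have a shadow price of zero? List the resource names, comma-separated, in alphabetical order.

fertilizer, land

land: 202/221 (slack 19)
water: 227/227 (binding)
fertilizer: 58/69 (slack 11)
seed budget: 141/141 (binding)
By complementary slackness, a constraint with positive slack has shadow price 0 → fertilizer, land.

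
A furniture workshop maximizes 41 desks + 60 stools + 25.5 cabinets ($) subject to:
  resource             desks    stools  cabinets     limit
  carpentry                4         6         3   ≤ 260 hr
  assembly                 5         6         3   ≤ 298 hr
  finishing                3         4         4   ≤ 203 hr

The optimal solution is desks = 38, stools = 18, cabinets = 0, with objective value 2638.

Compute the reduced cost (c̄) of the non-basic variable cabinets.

-4.5

At the optimum: carpentry uses 260 of 260 (binding); assembly uses 298 of 298 (binding); finishing uses 186 of 203 (slack = 17).
Slack constraints have shadow price 0 (complementary slackness).
From A_Bᵀ y = c: 4·y_carpentry + 5·y_assembly = 41; 6·y_carpentry + 6·y_assembly = 60.
→ y_carpentry = 9 and y_assembly = 1.
Reduced cost of cabinets: c₃ − yᵀa₃ = 25.5 − (9·3 + 1·3) = 25.5 − 30 = -4.5.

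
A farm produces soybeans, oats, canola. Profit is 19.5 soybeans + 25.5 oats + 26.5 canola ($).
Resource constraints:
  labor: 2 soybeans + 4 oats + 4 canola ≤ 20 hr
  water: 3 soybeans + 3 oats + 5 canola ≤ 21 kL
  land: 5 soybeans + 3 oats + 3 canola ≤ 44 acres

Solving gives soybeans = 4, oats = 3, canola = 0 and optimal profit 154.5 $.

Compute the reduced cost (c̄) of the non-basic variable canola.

-8

Check each constraint at x*: labor 20/20 (tight); water 21/21 (tight); land 29/44 (slack 15).
By complementary slackness, y = 0 for the non-binding constraint.
The binding rows give the dual system: 2·y_labor + 3·y_water = 19.5 and 4·y_labor + 3·y_water = 25.5.
This yields shadow prices y_labor = 3, y_water = 4.5.
Reduced cost of canola: c₃ − yᵀa₃ = 26.5 − (3·4 + 4.5·5) = 26.5 − 34.5 = -8.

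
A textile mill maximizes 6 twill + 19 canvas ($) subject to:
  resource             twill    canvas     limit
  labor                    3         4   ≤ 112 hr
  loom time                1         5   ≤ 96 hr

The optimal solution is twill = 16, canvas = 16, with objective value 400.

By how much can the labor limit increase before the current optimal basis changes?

176

Binding constraints: labor, loom time. The basis is B = [[3,4],[1,5]] with det 11.
Per unit increase in labor, x* moves by d = (0.4545, -0.0909).
The basis stays optimal until canvas reaches 0; allowable increase = 176 hr.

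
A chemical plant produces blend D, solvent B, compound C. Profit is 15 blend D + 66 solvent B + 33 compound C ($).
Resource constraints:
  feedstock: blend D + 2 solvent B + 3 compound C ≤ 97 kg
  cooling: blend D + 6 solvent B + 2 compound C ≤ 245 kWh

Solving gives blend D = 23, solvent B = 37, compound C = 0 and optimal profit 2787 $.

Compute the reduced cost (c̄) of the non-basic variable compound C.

At the optimum: feedstock uses 97 of 97 (binding); cooling uses 245 of 245 (binding).
The binding rows give the dual system: 1·y_feedstock + 1·y_cooling = 15 and 2·y_feedstock + 6·y_cooling = 66.
→ y_feedstock = 6 and y_cooling = 9.
Reduced cost of compound C: c₃ − yᵀa₃ = 33 − (6·3 + 9·2) = 33 − 36 = -3.

-3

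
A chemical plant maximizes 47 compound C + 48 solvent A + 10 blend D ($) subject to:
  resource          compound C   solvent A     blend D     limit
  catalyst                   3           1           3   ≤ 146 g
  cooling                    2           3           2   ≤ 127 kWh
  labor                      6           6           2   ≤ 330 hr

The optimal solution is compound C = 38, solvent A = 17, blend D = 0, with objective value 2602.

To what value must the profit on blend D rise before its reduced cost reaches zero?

At the optimum: catalyst uses 131 of 146 (slack = 15); cooling uses 127 of 127 (binding); labor uses 330 of 330 (binding).
By complementary slackness, y = 0 for the non-binding constraint.
Dual feasibility on the basic columns requires 2·y_cooling + 6·y_labor = 47, 3·y_cooling + 6·y_labor = 48.
Solving: y_cooling = 1, y_labor = 7.5.
blend D enters the basis when its profit ≥ yᵀa₃ = 1·2 + 7.5·2 = 17.

17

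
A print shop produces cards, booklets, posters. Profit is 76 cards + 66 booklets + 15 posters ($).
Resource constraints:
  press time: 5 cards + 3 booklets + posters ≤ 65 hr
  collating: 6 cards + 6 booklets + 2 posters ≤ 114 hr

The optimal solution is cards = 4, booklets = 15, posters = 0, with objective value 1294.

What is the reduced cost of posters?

At the optimum: press time uses 65 of 65 (binding); collating uses 114 of 114 (binding).
The binding rows give the dual system: 5·y_press time + 6·y_collating = 76 and 3·y_press time + 6·y_collating = 66.
Solving: y_press time = 5, y_collating = 8.5.
Reduced cost of posters: c₃ − yᵀa₃ = 15 − (5·1 + 8.5·2) = 15 − 22 = -7.

-7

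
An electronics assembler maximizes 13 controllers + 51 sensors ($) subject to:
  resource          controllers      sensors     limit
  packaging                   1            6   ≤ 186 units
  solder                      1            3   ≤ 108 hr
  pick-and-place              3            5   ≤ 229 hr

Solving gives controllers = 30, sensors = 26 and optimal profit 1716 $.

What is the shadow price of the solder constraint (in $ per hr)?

At the optimum: packaging uses 186 of 186 (binding); solder uses 108 of 108 (binding); pick-and-place uses 220 of 229 (slack = 9).
Slack constraints have shadow price 0 (complementary slackness).
The binding rows give the dual system: 1·y_packaging + 1·y_solder = 13 and 6·y_packaging + 3·y_solder = 51.
→ y_packaging = 4 and y_solder = 9.
Shadow price of solder = 9.

9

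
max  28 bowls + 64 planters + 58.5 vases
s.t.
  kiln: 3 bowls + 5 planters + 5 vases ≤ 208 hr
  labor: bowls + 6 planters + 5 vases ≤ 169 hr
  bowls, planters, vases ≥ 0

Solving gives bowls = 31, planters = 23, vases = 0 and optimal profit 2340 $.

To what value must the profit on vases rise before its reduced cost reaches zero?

60

At the optimum: kiln uses 208 of 208 (binding); labor uses 169 of 169 (binding).
From A_Bᵀ y = c: 3·y_kiln + 1·y_labor = 28; 5·y_kiln + 6·y_labor = 64.
Solving: y_kiln = 8, y_labor = 4.
vases enters the basis when its profit ≥ yᵀa₃ = 8·5 + 4·5 = 60.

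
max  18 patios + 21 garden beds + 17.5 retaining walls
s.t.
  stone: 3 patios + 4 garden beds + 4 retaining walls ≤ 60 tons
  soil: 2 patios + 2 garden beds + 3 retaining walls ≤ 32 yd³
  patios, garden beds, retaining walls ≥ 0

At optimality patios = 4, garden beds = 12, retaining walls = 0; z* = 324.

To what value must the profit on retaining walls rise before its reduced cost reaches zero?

25.5

Both stone and soil are binding at x*.
Dual feasibility on the basic columns requires 3·y_stone + 2·y_soil = 18, 4·y_stone + 2·y_soil = 21.
→ y_stone = 3 and y_soil = 4.5.
retaining walls enters the basis when its profit ≥ yᵀa₃ = 3·4 + 4.5·3 = 25.5.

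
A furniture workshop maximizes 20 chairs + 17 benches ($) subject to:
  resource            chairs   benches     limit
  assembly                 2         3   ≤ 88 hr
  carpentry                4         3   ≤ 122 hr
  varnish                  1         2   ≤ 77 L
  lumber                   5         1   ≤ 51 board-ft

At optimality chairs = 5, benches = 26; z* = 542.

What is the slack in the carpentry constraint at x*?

carpentry used = 4·5 + 3·26 = 98; slack = 122 − 98 = 24.

24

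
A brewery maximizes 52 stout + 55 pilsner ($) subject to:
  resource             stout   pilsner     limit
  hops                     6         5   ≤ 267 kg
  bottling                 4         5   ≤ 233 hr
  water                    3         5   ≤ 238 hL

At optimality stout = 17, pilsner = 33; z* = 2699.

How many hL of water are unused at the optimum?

water used = 3·17 + 5·33 = 216; slack = 238 − 216 = 22.

22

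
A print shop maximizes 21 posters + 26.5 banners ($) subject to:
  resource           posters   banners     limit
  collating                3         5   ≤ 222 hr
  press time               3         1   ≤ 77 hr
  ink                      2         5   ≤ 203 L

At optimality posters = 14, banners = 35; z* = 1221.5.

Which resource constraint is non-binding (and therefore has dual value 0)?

collating: 217/222 (slack 5)
press time: 77/77 (binding)
ink: 203/203 (binding)
By complementary slackness, a constraint with positive slack has shadow price 0 → collating.

collating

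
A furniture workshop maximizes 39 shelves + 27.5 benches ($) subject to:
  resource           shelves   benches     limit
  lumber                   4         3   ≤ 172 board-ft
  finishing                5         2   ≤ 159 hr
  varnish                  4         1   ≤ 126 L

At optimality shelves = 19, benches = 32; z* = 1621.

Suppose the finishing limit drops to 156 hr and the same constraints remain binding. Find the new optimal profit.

1618

At the optimum: lumber uses 172 of 172 (binding); finishing uses 159 of 159 (binding); varnish uses 108 of 126 (slack = 18).
Slack constraints have shadow price 0 (complementary slackness).
The binding rows give the dual system: 4·y_lumber + 5·y_finishing = 39 and 3·y_lumber + 2·y_finishing = 27.5.
Solving: y_lumber = 8.5, y_finishing = 1.
Δz = y_finishing·Δb = 1 × (-3) = -3, so new z* = 1621 − 3 = 1618.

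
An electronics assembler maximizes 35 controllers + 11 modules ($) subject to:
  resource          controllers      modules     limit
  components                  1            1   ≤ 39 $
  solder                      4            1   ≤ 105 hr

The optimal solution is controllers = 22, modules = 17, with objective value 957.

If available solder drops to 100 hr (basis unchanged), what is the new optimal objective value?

At the optimum: components uses 39 of 39 (binding); solder uses 105 of 105 (binding).
From A_Bᵀ y = c: 1·y_components + 4·y_solder = 35; 1·y_components + 1·y_solder = 11.
→ y_components = 3 and y_solder = 8.
Δz = y_solder·Δb = 8 × (-5) = -40, so new z* = 957 − 40 = 917.

917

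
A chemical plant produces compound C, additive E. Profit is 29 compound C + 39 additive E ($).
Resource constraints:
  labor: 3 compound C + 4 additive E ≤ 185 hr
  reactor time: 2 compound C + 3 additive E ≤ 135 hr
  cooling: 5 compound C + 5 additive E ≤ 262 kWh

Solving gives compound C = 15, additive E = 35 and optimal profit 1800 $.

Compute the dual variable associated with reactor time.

1

Check each constraint at x*: labor 185/185 (tight); reactor time 135/135 (tight); cooling 250/262 (slack 12).
Since cooling is not tight, its dual is 0.
The binding rows give the dual system: 3·y_labor + 2·y_reactor time = 29 and 4·y_labor + 3·y_reactor time = 39.
Solving: y_labor = 9, y_reactor time = 1.
Shadow price of reactor time = 1.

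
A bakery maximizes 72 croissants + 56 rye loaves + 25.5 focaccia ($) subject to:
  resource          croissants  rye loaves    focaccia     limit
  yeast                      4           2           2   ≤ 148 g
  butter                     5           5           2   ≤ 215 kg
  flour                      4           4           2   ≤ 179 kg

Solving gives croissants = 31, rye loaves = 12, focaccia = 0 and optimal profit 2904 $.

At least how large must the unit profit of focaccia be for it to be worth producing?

32

Check each constraint at x*: yeast 148/148 (tight); butter 215/215 (tight); flour 172/179 (slack 7).
Since flour is not tight, its dual is 0.
Dual feasibility on the basic columns requires 4·y_yeast + 5·y_butter = 72, 2·y_yeast + 5·y_butter = 56.
Solving: y_yeast = 8, y_butter = 8.
focaccia enters the basis when its profit ≥ yᵀa₃ = 8·2 + 8·2 = 32.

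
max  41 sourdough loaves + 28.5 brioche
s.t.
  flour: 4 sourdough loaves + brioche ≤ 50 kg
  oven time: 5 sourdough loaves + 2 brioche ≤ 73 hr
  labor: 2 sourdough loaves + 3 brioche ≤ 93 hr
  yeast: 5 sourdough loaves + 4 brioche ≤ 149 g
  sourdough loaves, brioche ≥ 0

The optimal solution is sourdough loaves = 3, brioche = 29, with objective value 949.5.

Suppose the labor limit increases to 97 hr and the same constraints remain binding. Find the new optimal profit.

971.5

Binding: oven time and labor. Non-binding: flour (9 unused), yeast (18 unused).
Slack constraints have shadow price 0 (complementary slackness).
Dual feasibility on the basic columns requires 5·y_oven time + 2·y_labor = 41, 2·y_oven time + 3·y_labor = 28.5.
This yields shadow prices y_oven time = 6, y_labor = 5.5.
Δz = y_labor·Δb = 5.5 × (4) = 22, so new z* = 949.5 + 22 = 971.5.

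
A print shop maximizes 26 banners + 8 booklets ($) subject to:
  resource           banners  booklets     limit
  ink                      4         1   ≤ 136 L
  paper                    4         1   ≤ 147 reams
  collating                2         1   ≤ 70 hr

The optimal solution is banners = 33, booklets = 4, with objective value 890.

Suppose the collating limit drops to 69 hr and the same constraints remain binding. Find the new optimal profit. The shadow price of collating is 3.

887

Δb = -1, so new z* = 890 + (3)·(-1) = 890 − 3 = 887.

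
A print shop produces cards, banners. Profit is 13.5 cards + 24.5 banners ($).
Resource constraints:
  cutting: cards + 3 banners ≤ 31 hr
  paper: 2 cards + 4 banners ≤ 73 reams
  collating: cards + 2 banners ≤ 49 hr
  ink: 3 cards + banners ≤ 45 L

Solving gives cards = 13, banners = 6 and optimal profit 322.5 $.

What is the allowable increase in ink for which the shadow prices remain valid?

48

Binding constraints: cutting, ink. The basis is B = [[1,3],[3,1]] with det -8.
Per unit increase in ink, x* moves by d = (0.375, -0.125).
The basis stays optimal until banners reaches 0; allowable increase = 48 L.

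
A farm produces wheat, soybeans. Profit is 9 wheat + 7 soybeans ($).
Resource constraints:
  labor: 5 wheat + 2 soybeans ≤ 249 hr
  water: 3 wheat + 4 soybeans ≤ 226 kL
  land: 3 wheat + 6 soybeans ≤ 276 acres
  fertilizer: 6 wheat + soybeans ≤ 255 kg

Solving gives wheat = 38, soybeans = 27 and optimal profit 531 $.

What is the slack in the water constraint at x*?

4

water used = 3·38 + 4·27 = 222; slack = 226 − 222 = 4.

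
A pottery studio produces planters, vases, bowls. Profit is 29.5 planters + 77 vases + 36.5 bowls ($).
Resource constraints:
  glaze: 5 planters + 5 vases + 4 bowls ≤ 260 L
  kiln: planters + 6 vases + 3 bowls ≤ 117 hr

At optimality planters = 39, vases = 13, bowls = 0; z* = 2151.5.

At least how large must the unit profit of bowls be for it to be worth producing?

44.5

Check each constraint at x*: glaze 260/260 (tight); kiln 117/117 (tight).
The binding rows give the dual system: 5·y_glaze + 1·y_kiln = 29.5 and 5·y_glaze + 6·y_kiln = 77.
This yields shadow prices y_glaze = 4, y_kiln = 9.5.
bowls enters the basis when its profit ≥ yᵀa₃ = 4·4 + 9.5·3 = 44.5.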